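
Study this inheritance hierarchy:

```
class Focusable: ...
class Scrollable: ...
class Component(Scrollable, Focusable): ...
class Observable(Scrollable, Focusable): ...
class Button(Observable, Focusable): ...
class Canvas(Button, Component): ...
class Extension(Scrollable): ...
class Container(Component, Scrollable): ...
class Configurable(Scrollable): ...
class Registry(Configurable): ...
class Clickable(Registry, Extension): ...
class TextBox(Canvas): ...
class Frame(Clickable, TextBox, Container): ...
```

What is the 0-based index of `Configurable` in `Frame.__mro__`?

3

L[Frame] = Frame + merge(L[Clickable], L[TextBox], L[Container], [Clickable TextBox Container])
  take Clickable:  [Clickable Registry Configurable Extension Scrollable object] + [TextBox Canvas Button Observable Component Scrollable Focusable object] + [Container Component Scrollable Focusable object] + [Clickable TextBox Container]
  take Registry:  [Registry Configurable Extension Scrollable object] + [TextBox Canvas Button Observable Component Scrollable Focusable object] + [Container Component Scrollable Focusable object] + [TextBox Container]
  take Configurable:  [Configurable Extension Scrollable object] + [TextBox Canvas Button Observable Component Scrollable Focusable object] + [Container Component Scrollable Focusable object] + [TextBox Container]
  take Extension:  [Extension Scrollable object] + [TextBox Canvas Button Observable Component Scrollable Focusable object] + [Container Component Scrollable Focusable object] + [TextBox Container]
  take TextBox:  [Scrollable object] + [TextBox Canvas Button Observable Component Scrollable Focusable object] + [Container Component Scrollable Focusable object] + [TextBox Container]
  take Canvas:  [Scrollable object] + [Canvas Button Observable Component Scrollable Focusable object] + [Container Component Scrollable Focusable object] + [Container]
  take Button:  [Scrollable object] + [Button Observable Component Scrollable Focusable object] + [Container Component Scrollable Focusable object] + [Container]
  take Observable:  [Scrollable object] + [Observable Component Scrollable Focusable object] + [Container Component Scrollable Focusable object] + [Container]
  take Container:  [Scrollable object] + [Component Scrollable Focusable object] + [Container Component Scrollable Focusable object] + [Container]
  take Component:  [Scrollable object] + [Component Scrollable Focusable object] + [Component Scrollable Focusable object]
  take Scrollable:  [Scrollable object] + [Scrollable Focusable object] + [Scrollable Focusable object]
  take Focusable:  [object] + [Focusable object] + [Focusable object]
  take object:  [object] + [object] + [object]
MRO: Frame Clickable Registry Configurable Extension TextBox Canvas Button Observable Container Component Scrollable Focusable object
Configurable sits at index 3.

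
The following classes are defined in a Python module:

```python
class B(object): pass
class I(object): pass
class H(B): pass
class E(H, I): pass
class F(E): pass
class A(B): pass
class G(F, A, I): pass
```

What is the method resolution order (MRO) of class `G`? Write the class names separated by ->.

L[G] = G + merge(L[F], L[A], L[I], [F A I])
  take F:  [F E H B I object] + [A B object] + [I object] + [F A I]
  take E:  [E H B I object] + [A B object] + [I object] + [A I]
  take H:  [H B I object] + [A B object] + [I object] + [A I]
  take A:  [B I object] + [A B object] + [I object] + [A I]
  take B:  [B I object] + [B object] + [I object] + [I]
  take I:  [I object] + [object] + [I object] + [I]
  take object:  [object] + [object] + [object]

G -> F -> E -> H -> A -> B -> I -> object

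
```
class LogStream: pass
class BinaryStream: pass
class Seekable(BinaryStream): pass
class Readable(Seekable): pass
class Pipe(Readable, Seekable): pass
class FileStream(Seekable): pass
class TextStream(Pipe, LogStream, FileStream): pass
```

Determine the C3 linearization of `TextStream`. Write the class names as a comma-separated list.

L[TextStream] = TextStream + merge(L[Pipe], L[LogStream], L[FileStream], [Pipe LogStream FileStream])
  take Pipe:  [Pipe Readable Seekable BinaryStream object] + [LogStream object] + [FileStream Seekable BinaryStream object] + [Pipe LogStream FileStream]
  take Readable:  [Readable Seekable BinaryStream object] + [LogStream object] + [FileStream Seekable BinaryStream object] + [LogStream FileStream]
  take LogStream:  [Seekable BinaryStream object] + [LogStream object] + [FileStream Seekable BinaryStream object] + [LogStream FileStream]
  take FileStream:  [Seekable BinaryStream object] + [object] + [FileStream Seekable BinaryStream object] + [FileStream]
  take Seekable:  [Seekable BinaryStream object] + [object] + [Seekable BinaryStream object]
  take BinaryStream:  [BinaryStream object] + [object] + [BinaryStream object]
  take object:  [object] + [object] + [object]

TextStream, Pipe, Readable, LogStream, FileStream, Seekable, BinaryStream, object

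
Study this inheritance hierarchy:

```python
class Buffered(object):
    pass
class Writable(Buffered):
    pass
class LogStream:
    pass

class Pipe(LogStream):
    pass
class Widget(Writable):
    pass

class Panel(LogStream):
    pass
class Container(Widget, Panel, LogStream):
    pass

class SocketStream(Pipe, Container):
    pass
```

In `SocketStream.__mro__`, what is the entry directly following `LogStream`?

object

L[SocketStream] = SocketStream + merge(L[Pipe], L[Container], [Pipe Container])
  take Pipe:  [Pipe LogStream object] + [Container Widget Writable Buffered Panel LogStream object] + [Pipe Container]
  take Container:  [LogStream object] + [Container Widget Writable Buffered Panel LogStream object] + [Container]
  take Widget:  [LogStream object] + [Widget Writable Buffered Panel LogStream object]
  take Writable:  [LogStream object] + [Writable Buffered Panel LogStream object]
  take Buffered:  [LogStream object] + [Buffered Panel LogStream object]
  take Panel:  [LogStream object] + [Panel LogStream object]
  take LogStream:  [LogStream object] + [LogStream object]
  take object:  [object] + [object]
MRO: SocketStream Pipe Container Widget Writable Buffered Panel LogStream object
LogStream is at position 7; next is object.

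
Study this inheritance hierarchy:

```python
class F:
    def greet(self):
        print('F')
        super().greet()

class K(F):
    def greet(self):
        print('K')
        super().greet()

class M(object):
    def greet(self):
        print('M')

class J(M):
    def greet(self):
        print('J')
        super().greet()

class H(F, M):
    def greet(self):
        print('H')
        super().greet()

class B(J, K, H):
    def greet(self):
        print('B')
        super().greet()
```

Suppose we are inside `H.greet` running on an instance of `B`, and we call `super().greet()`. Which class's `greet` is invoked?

F

L[B] = B + merge(L[J], L[K], L[H], [J K H])
  take J:  [J M object] + [K F object] + [H F M object] + [J K H]
  take K:  [M object] + [K F object] + [H F M object] + [K H]
  take H:  [M object] + [F object] + [H F M object] + [H]
  take F:  [M object] + [F object] + [F M object]
  take M:  [M object] + [object] + [M object]
  take object:  [object] + [object] + [object]
MRO: B J K H F M object
super() in H.greet on a B instance goes to the class after H in B's MRO: F.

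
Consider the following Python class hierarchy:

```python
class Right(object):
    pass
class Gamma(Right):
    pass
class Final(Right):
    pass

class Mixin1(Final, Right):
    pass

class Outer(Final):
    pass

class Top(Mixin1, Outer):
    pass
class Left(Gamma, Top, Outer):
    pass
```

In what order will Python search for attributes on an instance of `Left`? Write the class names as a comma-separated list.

L[Left] = Left + merge(L[Gamma], L[Top], L[Outer], [Gamma Top Outer])
  take Gamma:  [Gamma Right object] + [Top Mixin1 Outer Final Right object] + [Outer Final Right object] + [Gamma Top Outer]
  take Top:  [Right object] + [Top Mixin1 Outer Final Right object] + [Outer Final Right object] + [Top Outer]
  take Mixin1:  [Right object] + [Mixin1 Outer Final Right object] + [Outer Final Right object] + [Outer]
  take Outer:  [Right object] + [Outer Final Right object] + [Outer Final Right object] + [Outer]
  take Final:  [Right object] + [Final Right object] + [Final Right object]
  take Right:  [Right object] + [Right object] + [Right object]
  take object:  [object] + [object] + [object]

Left, Gamma, Top, Mixin1, Outer, Final, Right, object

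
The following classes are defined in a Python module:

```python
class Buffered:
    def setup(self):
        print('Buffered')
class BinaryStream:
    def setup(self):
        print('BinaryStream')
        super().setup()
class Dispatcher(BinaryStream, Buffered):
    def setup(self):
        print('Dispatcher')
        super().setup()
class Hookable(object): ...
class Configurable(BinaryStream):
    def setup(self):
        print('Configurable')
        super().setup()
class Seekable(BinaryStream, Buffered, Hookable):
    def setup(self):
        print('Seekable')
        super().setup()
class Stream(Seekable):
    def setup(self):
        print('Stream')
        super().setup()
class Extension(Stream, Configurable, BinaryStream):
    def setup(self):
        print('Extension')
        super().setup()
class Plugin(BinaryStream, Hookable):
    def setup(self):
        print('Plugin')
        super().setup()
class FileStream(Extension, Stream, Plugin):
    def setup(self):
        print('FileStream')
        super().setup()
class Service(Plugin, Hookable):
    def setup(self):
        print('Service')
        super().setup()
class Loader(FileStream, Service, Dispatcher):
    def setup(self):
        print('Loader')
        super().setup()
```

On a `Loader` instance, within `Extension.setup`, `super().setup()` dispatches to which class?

L[Loader] = Loader + merge(L[FileStream], L[Service], L[Dispatcher], [FileStream Service Dispatcher])
  take FileStream:  [FileStream Extension Stream Seekable Configurable Plugin BinaryStream Buffered Hookable object] + [Service Plugin BinaryStream Hookable object] + [Dispatcher BinaryStream Buffered object] + [FileStream Service Dispatcher]
  take Extension:  [Extension Stream Seekable Configurable Plugin BinaryStream Buffered Hookable object] + [Service Plugin BinaryStream Hookable object] + [Dispatcher BinaryStream Buffered object] + [Service Dispatcher]
  take Stream:  [Stream Seekable Configurable Plugin BinaryStream Buffered Hookable object] + [Service Plugin BinaryStream Hookable object] + [Dispatcher BinaryStream Buffered object] + [Service Dispatcher]
  take Seekable:  [Seekable Configurable Plugin BinaryStream Buffered Hookable object] + [Service Plugin BinaryStream Hookable object] + [Dispatcher BinaryStream Buffered object] + [Service Dispatcher]
  take Configurable:  [Configurable Plugin BinaryStream Buffered Hookable object] + [Service Plugin BinaryStream Hookable object] + [Dispatcher BinaryStream Buffered object] + [Service Dispatcher]
  take Service:  [Plugin BinaryStream Buffered Hookable object] + [Service Plugin BinaryStream Hookable object] + [Dispatcher BinaryStream Buffered object] + [Service Dispatcher]
  take Plugin:  [Plugin BinaryStream Buffered Hookable object] + [Plugin BinaryStream Hookable object] + [Dispatcher BinaryStream Buffered object] + [Dispatcher]
  take Dispatcher:  [BinaryStream Buffered Hookable object] + [BinaryStream Hookable object] + [Dispatcher BinaryStream Buffered object] + [Dispatcher]
  take BinaryStream:  [BinaryStream Buffered Hookable object] + [BinaryStream Hookable object] + [BinaryStream Buffered object]
  take Buffered:  [Buffered Hookable object] + [Hookable object] + [Buffered object]
  take Hookable:  [Hookable object] + [Hookable object] + [object]
  take object:  [object] + [object] + [object]
MRO: Loader FileStream Extension Stream Seekable Configurable Service Plugin Dispatcher BinaryStream Buffered Hookable object
super() in Extension.setup on a Loader instance goes to the class after Extension in Loader's MRO: Stream.

Stream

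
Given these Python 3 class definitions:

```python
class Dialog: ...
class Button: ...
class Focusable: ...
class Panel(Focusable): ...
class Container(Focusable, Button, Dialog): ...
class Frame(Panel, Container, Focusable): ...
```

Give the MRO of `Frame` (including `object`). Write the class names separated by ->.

Frame -> Panel -> Container -> Focusable -> Button -> Dialog -> object

L[Frame] = Frame + merge(L[Panel], L[Container], L[Focusable], [Panel Container Focusable])
  take Panel:  [Panel Focusable object] + [Container Focusable Button Dialog object] + [Focusable object] + [Panel Container Focusable]
  take Container:  [Focusable object] + [Container Focusable Button Dialog object] + [Focusable object] + [Container Focusable]
  take Focusable:  [Focusable object] + [Focusable Button Dialog object] + [Focusable object] + [Focusable]
  take Button:  [object] + [Button Dialog object] + [object]
  take Dialog:  [object] + [Dialog object] + [object]
  take object:  [object] + [object] + [object]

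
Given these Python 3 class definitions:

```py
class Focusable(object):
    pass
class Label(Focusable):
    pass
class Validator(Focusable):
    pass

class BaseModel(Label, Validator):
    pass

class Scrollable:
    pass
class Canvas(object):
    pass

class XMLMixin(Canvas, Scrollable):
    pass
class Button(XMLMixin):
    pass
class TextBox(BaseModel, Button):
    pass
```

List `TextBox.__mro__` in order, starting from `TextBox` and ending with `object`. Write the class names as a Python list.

L[TextBox] = TextBox + merge(L[BaseModel], L[Button], [BaseModel Button])
  take BaseModel:  [BaseModel Label Validator Focusable object] + [Button XMLMixin Canvas Scrollable object] + [BaseModel Button]
  take Label:  [Label Validator Focusable object] + [Button XMLMixin Canvas Scrollable object] + [Button]
  take Validator:  [Validator Focusable object] + [Button XMLMixin Canvas Scrollable object] + [Button]
  take Focusable:  [Focusable object] + [Button XMLMixin Canvas Scrollable object] + [Button]
  take Button:  [object] + [Button XMLMixin Canvas Scrollable object] + [Button]
  take XMLMixin:  [object] + [XMLMixin Canvas Scrollable object]
  take Canvas:  [object] + [Canvas Scrollable object]
  take Scrollable:  [object] + [Scrollable object]
  take object:  [object] + [object]

[TextBox, BaseModel, Label, Validator, Focusable, Button, XMLMixin, Canvas, Scrollable, object]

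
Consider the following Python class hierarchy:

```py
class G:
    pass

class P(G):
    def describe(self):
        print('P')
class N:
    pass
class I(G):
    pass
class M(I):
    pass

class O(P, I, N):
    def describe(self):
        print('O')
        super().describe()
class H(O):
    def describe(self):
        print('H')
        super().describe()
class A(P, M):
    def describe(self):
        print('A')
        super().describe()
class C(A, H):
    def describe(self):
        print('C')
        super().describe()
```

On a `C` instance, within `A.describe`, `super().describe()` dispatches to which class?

H

L[C] = C + merge(L[A], L[H], [A H])
  take A:  [A P M I G object] + [H O P I G N object] + [A H]
  take H:  [P M I G object] + [H O P I G N object] + [H]
  take O:  [P M I G object] + [O P I G N object]
  take P:  [P M I G object] + [P I G N object]
  take M:  [M I G object] + [I G N object]
  take I:  [I G object] + [I G N object]
  take G:  [G object] + [G N object]
  take N:  [object] + [N object]
  take object:  [object] + [object]
MRO: C A H O P M I G N object
super() in A.describe on a C instance goes to the class after A in C's MRO: H.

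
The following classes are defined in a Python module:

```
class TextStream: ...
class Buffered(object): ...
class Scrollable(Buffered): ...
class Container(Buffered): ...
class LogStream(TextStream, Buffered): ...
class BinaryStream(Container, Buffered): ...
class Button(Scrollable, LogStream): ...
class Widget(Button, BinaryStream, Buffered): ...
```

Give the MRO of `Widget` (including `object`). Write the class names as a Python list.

[Widget, Button, Scrollable, LogStream, TextStream, BinaryStream, Container, Buffered, object]

L[Widget] = Widget + merge(L[Button], L[BinaryStream], L[Buffered], [Button BinaryStream Buffered])
  take Button:  [Button Scrollable LogStream TextStream Buffered object] + [BinaryStream Container Buffered object] + [Buffered object] + [Button BinaryStream Buffered]
  take Scrollable:  [Scrollable LogStream TextStream Buffered object] + [BinaryStream Container Buffered object] + [Buffered object] + [BinaryStream Buffered]
  take LogStream:  [LogStream TextStream Buffered object] + [BinaryStream Container Buffered object] + [Buffered object] + [BinaryStream Buffered]
  take TextStream:  [TextStream Buffered object] + [BinaryStream Container Buffered object] + [Buffered object] + [BinaryStream Buffered]
  take BinaryStream:  [Buffered object] + [BinaryStream Container Buffered object] + [Buffered object] + [BinaryStream Buffered]
  take Container:  [Buffered object] + [Container Buffered object] + [Buffered object] + [Buffered]
  take Buffered:  [Buffered object] + [Buffered object] + [Buffered object] + [Buffered]
  take object:  [object] + [object] + [object]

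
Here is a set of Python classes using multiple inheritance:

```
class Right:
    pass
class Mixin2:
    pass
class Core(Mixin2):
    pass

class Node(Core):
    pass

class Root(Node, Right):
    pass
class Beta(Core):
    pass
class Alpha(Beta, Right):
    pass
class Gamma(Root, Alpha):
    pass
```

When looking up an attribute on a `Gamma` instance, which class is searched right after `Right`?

L[Gamma] = Gamma + merge(L[Root], L[Alpha], [Root Alpha])
  take Root:  [Root Node Core Mixin2 Right object] + [Alpha Beta Core Mixin2 Right object] + [Root Alpha]
  take Node:  [Node Core Mixin2 Right object] + [Alpha Beta Core Mixin2 Right object] + [Alpha]
  take Alpha:  [Core Mixin2 Right object] + [Alpha Beta Core Mixin2 Right object] + [Alpha]
  take Beta:  [Core Mixin2 Right object] + [Beta Core Mixin2 Right object]
  take Core:  [Core Mixin2 Right object] + [Core Mixin2 Right object]
  take Mixin2:  [Mixin2 Right object] + [Mixin2 Right object]
  take Right:  [Right object] + [Right object]
  take object:  [object] + [object]
MRO: Gamma Root Node Alpha Beta Core Mixin2 Right object
Right is at position 7; next is object.

object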